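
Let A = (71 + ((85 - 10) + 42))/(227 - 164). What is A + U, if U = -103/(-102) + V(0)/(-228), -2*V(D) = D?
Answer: 8555/2142 ≈ 3.9939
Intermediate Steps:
A = 188/63 (A = (71 + (75 + 42))/63 = (71 + 117)*(1/63) = 188*(1/63) = 188/63 ≈ 2.9841)
V(D) = -D/2
U = 103/102 (U = -103/(-102) - 1/2*0/(-228) = -103*(-1/102) + 0*(-1/228) = 103/102 + 0 = 103/102 ≈ 1.0098)
A + U = 188/63 + 103/102 = 8555/2142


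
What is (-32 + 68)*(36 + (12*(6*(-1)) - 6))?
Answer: -1512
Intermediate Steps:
(-32 + 68)*(36 + (12*(6*(-1)) - 6)) = 36*(36 + (12*(-6) - 6)) = 36*(36 + (-72 - 6)) = 36*(36 - 78) = 36*(-42) = -1512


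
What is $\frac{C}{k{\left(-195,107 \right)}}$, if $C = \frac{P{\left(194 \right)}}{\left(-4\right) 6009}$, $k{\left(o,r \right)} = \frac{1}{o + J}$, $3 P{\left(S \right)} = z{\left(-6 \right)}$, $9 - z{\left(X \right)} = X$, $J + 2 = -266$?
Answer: $\frac{2315}{24036} \approx 0.096314$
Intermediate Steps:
$J = -268$ ($J = -2 - 266 = -268$)
$z{\left(X \right)} = 9 - X$
$P{\left(S \right)} = 5$ ($P{\left(S \right)} = \frac{9 - -6}{3} = \frac{9 + 6}{3} = \frac{1}{3} \cdot 15 = 5$)
$k{\left(o,r \right)} = \frac{1}{-268 + o}$ ($k{\left(o,r \right)} = \frac{1}{o - 268} = \frac{1}{-268 + o}$)
$C = - \frac{5}{24036}$ ($C = \frac{5}{\left(-4\right) 6009} = \frac{5}{-24036} = 5 \left(- \frac{1}{24036}\right) = - \frac{5}{24036} \approx -0.00020802$)
$\frac{C}{k{\left(-195,107 \right)}} = - \frac{5}{24036 \frac{1}{-268 - 195}} = - \frac{5}{24036 \frac{1}{-463}} = - \frac{5}{24036 \left(- \frac{1}{463}\right)} = \left(- \frac{5}{24036}\right) \left(-463\right) = \frac{2315}{24036}$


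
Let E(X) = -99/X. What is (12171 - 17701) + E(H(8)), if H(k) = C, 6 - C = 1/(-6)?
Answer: -205204/37 ≈ -5546.1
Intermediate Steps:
C = 37/6 (C = 6 - 1/(-6) = 6 - 1*(-1/6) = 6 + 1/6 = 37/6 ≈ 6.1667)
H(k) = 37/6
(12171 - 17701) + E(H(8)) = (12171 - 17701) - 99/37/6 = -5530 - 99*6/37 = -5530 - 594/37 = -205204/37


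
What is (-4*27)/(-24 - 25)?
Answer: 108/49 ≈ 2.2041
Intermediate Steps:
(-4*27)/(-24 - 25) = -108/(-49) = -1/49*(-108) = 108/49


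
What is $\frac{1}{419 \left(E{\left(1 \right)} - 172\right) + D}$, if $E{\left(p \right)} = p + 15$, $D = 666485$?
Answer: $\frac{1}{601121} \approx 1.6636 \cdot 10^{-6}$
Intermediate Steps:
$E{\left(p \right)} = 15 + p$
$\frac{1}{419 \left(E{\left(1 \right)} - 172\right) + D} = \frac{1}{419 \left(\left(15 + 1\right) - 172\right) + 666485} = \frac{1}{419 \left(16 - 172\right) + 666485} = \frac{1}{419 \left(-156\right) + 666485} = \frac{1}{-65364 + 666485} = \frac{1}{601121}$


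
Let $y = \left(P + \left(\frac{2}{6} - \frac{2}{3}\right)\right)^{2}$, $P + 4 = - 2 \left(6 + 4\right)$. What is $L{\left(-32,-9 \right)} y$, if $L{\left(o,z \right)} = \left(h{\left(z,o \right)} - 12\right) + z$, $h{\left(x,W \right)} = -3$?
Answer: $- \frac{42632}{3} \approx -14211.0$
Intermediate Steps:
$P = -24$ ($P = -4 - 2 \left(6 + 4\right) = -4 - 20 = -24$)
$L{\left(o,z \right)} = -15 + z$ ($L{\left(o,z \right)} = \left(-3 - 12\right) + z = -15 + z$)
$y = \frac{5329}{9}$ ($y = \left(-24 + \left(\frac{2}{6} - \frac{2}{3}\right)\right)^{2} = \left(-24 + \left(2 \cdot \frac{1}{6} - \frac{2}{3}\right)\right)^{2} = \left(-24 + \left(\frac{1}{3} - \frac{2}{3}\right)\right)^{2} = \left(-24 - \frac{1}{3}\right)^{2} = \left(- \frac{73}{3}\right)^{2} = \frac{5329}{9} \approx 592.11$)
$L{\left(-32,-9 \right)} y = \left(-15 - 9\right) \frac{5329}{9} = \left(-24\right) \frac{5329}{9} = - \frac{42632}{3}$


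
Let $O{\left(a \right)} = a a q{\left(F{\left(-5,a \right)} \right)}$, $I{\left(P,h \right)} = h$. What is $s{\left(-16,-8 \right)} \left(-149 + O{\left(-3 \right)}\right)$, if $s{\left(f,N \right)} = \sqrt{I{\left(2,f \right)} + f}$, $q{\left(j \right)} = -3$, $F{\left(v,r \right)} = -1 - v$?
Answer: $- 704 i \sqrt{2} \approx - 995.61 i$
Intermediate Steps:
$s{\left(f,N \right)} = \sqrt{2} \sqrt{f}$ ($s{\left(f,N \right)} = \sqrt{f + f} = \sqrt{2 f} = \sqrt{2} \sqrt{f}$)
$O{\left(a \right)} = - 3 a^{2}$ ($O{\left(a \right)} = a a \left(-3\right) = a^{2} \left(-3\right) = - 3 a^{2}$)
$s{\left(-16,-8 \right)} \left(-149 + O{\left(-3 \right)}\right) = \sqrt{2} \sqrt{-16} \left(-149 - 3 \left(-3\right)^{2}\right) = \sqrt{2} \cdot 4 i \left(-149 - 27\right) = 4 i \sqrt{2} \left(-149 - 27\right) = 4 i \sqrt{2} \left(-176\right) = - 704 i \sqrt{2}$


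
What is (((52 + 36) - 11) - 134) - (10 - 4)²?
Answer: -93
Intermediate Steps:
(((52 + 36) - 11) - 134) - (10 - 4)² = ((88 - 11) - 134) - 1*6² = (77 - 134) - 1*36 = -57 - 36 = -93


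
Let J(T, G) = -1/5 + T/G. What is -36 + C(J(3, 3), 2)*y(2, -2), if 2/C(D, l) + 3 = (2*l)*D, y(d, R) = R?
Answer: -56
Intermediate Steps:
J(T, G) = -⅕ + T/G (J(T, G) = -1*⅕ + T/G = -⅕ + T/G)
C(D, l) = 2/(-3 + 2*D*l) (C(D, l) = 2/(-3 + (2*l)*D) = 2/(-3 + 2*D*l))
-36 + C(J(3, 3), 2)*y(2, -2) = -36 + (2/(-3 + 2*((3 - ⅕*3)/3)*2))*(-2) = -36 + (2/(-3 + 2*((3 - ⅗)/3)*2))*(-2) = -36 + (2/(-3 + 2*((⅓)*(12/5))*2))*(-2) = -36 + (2/(-3 + 2*(⅘)*2))*(-2) = -36 + (2/(-3 + 16/5))*(-2) = -36 + (2/(⅕))*(-2) = -36 + (2*5)*(-2) = -36 + 10*(-2) = -36 - 20 = -56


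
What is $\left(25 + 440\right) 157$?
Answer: $73005$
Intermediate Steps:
$\left(25 + 440\right) 157 = 465 \cdot 157 = 73005$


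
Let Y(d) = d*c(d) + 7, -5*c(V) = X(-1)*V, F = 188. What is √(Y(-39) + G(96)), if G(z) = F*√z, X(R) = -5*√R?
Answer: √(7 + 752*√6 + 1521*I) ≈ 46.061 + 16.511*I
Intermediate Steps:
c(V) = I*V (c(V) = -(-5*I)*V/5 = -(-1)*I*V = I*V)
G(z) = 188*√z
Y(d) = 7 + I*d² (Y(d) = d*(I*d) + 7 = I*d² + 7 = 7 + I*d²)
√(Y(-39) + G(96)) = √((7 + I*(-39)²) + 188*√96) = √((7 + I*1521) + 188*(4*√6)) = √((7 + 1521*I) + 752*√6) = √(7 + 752*√6 + 1521*I)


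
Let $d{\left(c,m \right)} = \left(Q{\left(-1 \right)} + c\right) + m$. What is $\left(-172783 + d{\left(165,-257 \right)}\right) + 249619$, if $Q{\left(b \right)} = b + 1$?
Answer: $76744$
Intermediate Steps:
$Q{\left(b \right)} = 1 + b$
$d{\left(c,m \right)} = c + m$ ($d{\left(c,m \right)} = \left(\left(1 - 1\right) + c\right) + m = \left(0 + c\right) + m = c + m$)
$\left(-172783 + d{\left(165,-257 \right)}\right) + 249619 = \left(-172783 + \left(165 - 257\right)\right) + 249619 = \left(-172783 - 92\right) + 249619 = -172875 + 249619 = 76744$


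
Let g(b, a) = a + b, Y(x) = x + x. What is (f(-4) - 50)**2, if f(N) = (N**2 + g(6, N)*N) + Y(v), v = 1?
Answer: 1600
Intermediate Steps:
Y(x) = 2*x
f(N) = 2 + N**2 + N*(6 + N) (f(N) = (N**2 + (N + 6)*N) + 2*1 = (N**2 + (6 + N)*N) + 2 = (N**2 + N*(6 + N)) + 2 = 2 + N**2 + N*(6 + N))
(f(-4) - 50)**2 = ((2 + (-4)**2 - 4*(6 - 4)) - 50)**2 = ((2 + 16 - 4*2) - 50)**2 = ((2 + 16 - 8) - 50)**2 = (10 - 50)**2 = (-40)**2 = 1600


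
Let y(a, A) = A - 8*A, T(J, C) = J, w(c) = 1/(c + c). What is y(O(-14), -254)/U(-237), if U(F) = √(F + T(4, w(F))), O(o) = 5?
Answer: -1778*I*√233/233 ≈ -116.48*I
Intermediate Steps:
w(c) = 1/(2*c)
y(a, A) = -7*A
U(F) = √(4 + F) (U(F) = √(F + 4) = √(4 + F))
y(O(-14), -254)/U(-237) = (-7*(-254))/(√(4 - 237)) = 1778/(√(-233)) = 1778/((I*√233)) = 1778*(-I*√233/233) = -1778*I*√233/233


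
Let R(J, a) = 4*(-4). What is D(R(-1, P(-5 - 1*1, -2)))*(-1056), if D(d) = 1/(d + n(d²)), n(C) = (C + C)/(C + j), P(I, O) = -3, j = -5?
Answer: 5522/73 ≈ 75.644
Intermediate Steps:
n(C) = 2*C/(-5 + C) (n(C) = (C + C)/(C - 5) = (2*C)/(-5 + C) = 2*C/(-5 + C))
R(J, a) = -16
D(d) = 1/(d + 2*d²/(-5 + d²))
D(R(-1, P(-5 - 1*1, -2)))*(-1056) = ((-5 + (-16)²)/((-16)*(-5 + (-16)² + 2*(-16))))*(-1056) = -(-5 + 256)/(16*(-5 + 256 - 32))*(-1056) = -1/16*251/219*(-1056) = -1/16*1/219*251*(-1056) = -251/3504*(-1056) = 5522/73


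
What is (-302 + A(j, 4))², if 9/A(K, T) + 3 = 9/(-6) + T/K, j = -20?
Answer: 204032656/2209 ≈ 92364.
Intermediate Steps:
A(K, T) = 9/(-9/2 + T/K) (A(K, T) = 9/(-3 + (9/(-6) + T/K)) = 9/(-3 + (9*(-⅙) + T/K)) = 9/(-3 + (-3/2 + T/K)) = 9/(-9/2 + T/K))
(-302 + A(j, 4))² = (-302 - 18*(-20)/(-2*4 + 9*(-20)))² = (-302 - 18*(-20)/(-8 - 180))² = (-302 - 18*(-20)/(-188))² = (-302 - 18*(-20)*(-1/188))² = (-302 - 90/47)² = (-14284/47)² = 204032656/2209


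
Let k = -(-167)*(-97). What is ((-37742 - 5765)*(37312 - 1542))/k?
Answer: 1556245390/16199 ≈ 96071.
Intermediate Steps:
k = -16199 (k = -167*97 = -16199)
((-37742 - 5765)*(37312 - 1542))/k = ((-37742 - 5765)*(37312 - 1542))/(-16199) = -43507*35770*(-1/16199) = -1556245390*(-1/16199) = 1556245390/16199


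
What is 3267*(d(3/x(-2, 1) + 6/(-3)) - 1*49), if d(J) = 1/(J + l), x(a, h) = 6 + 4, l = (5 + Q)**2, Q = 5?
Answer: -157328919/983 ≈ -1.6005e+5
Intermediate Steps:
l = 100 (l = (5 + 5)**2 = 10**2 = 100)
x(a, h) = 10
d(J) = 1/(100 + J) (d(J) = 1/(J + 100) = 1/(100 + J))
3267*(d(3/x(-2, 1) + 6/(-3)) - 1*49) = 3267*(1/(100 + (3/10 + 6/(-3))) - 1*49) = 3267*(1/(100 + (3*(1/10) + 6*(-1/3))) - 49) = 3267*(1/(100 + (3/10 - 2)) - 49) = 3267*(1/(100 - 17/10) - 49) = 3267*(1/(983/10) - 49) = 3267*(10/983 - 49) = 3267*(-48157/983) = -157328919/983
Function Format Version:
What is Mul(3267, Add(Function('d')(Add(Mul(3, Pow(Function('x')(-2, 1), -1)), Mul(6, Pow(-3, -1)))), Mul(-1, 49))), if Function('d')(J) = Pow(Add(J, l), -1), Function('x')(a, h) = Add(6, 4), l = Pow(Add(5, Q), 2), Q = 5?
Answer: Rational(-157328919, 983) ≈ -1.6005e+5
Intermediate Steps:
l = 100 (l = Pow(Add(5, 5), 2) = Pow(10, 2) = 100)
Function('x')(a, h) = 10
Function('d')(J) = Pow(Add(100, J), -1) (Function('d')(J) = Pow(Add(J, 100), -1) = Pow(Add(100, J), -1))
Mul(3267, Add(Function('d')(Add(Mul(3, Pow(Function('x')(-2, 1), -1)), Mul(6, Pow(-3, -1)))), Mul(-1, 49))) = Mul(3267, Add(Pow(Add(100, Add(Mul(3, Pow(10, -1)), Mul(6, Pow(-3, -1)))), -1), Mul(-1, 49))) = Mul(3267, Add(Pow(Add(100, Add(Mul(3, Rational(1, 10)), Mul(6, Rational(-1, 3)))), -1), -49)) = Mul(3267, Add(Pow(Add(100, Add(Rational(3, 10), -2)), -1), -49)) = Mul(3267, Add(Pow(Add(100, Rational(-17, 10)), -1), -49)) = Mul(3267, Add(Pow(Rational(983, 10), -1), -49)) = Mul(3267, Add(Rational(10, 983), -49)) = Mul(3267, Rational(-48157, 983)) = Rational(-157328919, 983)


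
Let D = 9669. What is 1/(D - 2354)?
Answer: 1/7315 ≈ 0.00013671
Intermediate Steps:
1/(D - 2354) = 1/(9669 - 2354) = 1/7315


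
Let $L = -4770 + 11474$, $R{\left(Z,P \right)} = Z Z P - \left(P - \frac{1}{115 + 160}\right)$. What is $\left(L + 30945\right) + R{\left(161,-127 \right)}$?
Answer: $- \frac{894902524}{275} \approx -3.2542 \cdot 10^{6}$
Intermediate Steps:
$R{\left(Z,P \right)} = \frac{1}{275} - P + P Z^{2}$ ($R{\left(Z,P \right)} = Z^{2} P - \left(- \frac{1}{275} + P\right) = P Z^{2} - \left(- \frac{1}{275} + P\right) = \frac{1}{275} - P + P Z^{2}$)
$L = 6704$
$\left(L + 30945\right) + R{\left(161,-127 \right)} = \left(6704 + 30945\right) - \left(- \frac{34926}{275} + 3291967\right) = 37649 + \left(\frac{1}{275} + 127 - 3291967\right) = 37649 - \frac{905255999}{275} = - \frac{894902524}{275}$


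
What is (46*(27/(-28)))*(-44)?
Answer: 13662/7 ≈ 1951.7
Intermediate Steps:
(46*(27/(-28)))*(-44) = (46*(27*(-1/28)))*(-44) = (46*(-27/28))*(-44) = -621/14*(-44) = 13662/7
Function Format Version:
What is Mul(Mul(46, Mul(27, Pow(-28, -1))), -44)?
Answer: Rational(13662, 7) ≈ 1951.7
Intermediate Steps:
Mul(Mul(46, Mul(27, Pow(-28, -1))), -44) = Mul(Mul(46, Mul(27, Rational(-1, 28))), -44) = Mul(Mul(46, Rational(-27, 28)), -44) = Mul(Rational(-621, 14), -44) = Rational(13662, 7)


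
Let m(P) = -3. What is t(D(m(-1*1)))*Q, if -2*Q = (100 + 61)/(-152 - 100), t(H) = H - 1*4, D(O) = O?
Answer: -161/72 ≈ -2.2361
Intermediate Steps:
t(H) = -4 + H (t(H) = H - 4 = -4 + H)
Q = 23/72 (Q = -(100 + 61)/(2*(-152 - 100)) = -161/(2*(-252)) = -161*(-1)/(2*252) = -½*(-23/36) = 23/72 ≈ 0.31944)
t(D(m(-1*1)))*Q = (-4 - 3)*(23/72) = -7*23/72 = -161/72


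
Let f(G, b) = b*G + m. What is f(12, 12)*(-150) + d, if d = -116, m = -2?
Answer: -21416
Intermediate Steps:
f(G, b) = -2 + G*b (f(G, b) = b*G - 2 = G*b - 2 = -2 + G*b)
f(12, 12)*(-150) + d = (-2 + 12*12)*(-150) - 116 = (-2 + 144)*(-150) - 116 = 142*(-150) - 116 = -21300 - 116 = -21416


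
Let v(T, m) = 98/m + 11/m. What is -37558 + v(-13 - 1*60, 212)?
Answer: -7962187/212 ≈ -37558.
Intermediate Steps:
v(T, m) = 109/m
-37558 + v(-13 - 1*60, 212) = -37558 + 109/212 = -7962187/212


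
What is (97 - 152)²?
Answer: 3025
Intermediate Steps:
(97 - 152)² = (-55)² = 3025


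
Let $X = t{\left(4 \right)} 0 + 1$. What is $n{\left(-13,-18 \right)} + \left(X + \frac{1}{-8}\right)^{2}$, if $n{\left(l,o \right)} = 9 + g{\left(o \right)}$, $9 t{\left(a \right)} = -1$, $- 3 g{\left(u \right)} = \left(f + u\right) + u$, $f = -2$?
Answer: $\frac{4307}{192} \approx 22.432$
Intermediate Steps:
$g{\left(u \right)} = \frac{2}{3} - \frac{2 u}{3}$ ($g{\left(u \right)} = - \frac{\left(-2 + u\right) + u}{3} = - \frac{-2 + 2 u}{3} = \frac{2}{3} - \frac{2 u}{3}$)
$t{\left(a \right)} = - \frac{1}{9}$ ($t{\left(a \right)} = \frac{1}{9} \left(-1\right) = - \frac{1}{9}$)
$n{\left(l,o \right)} = \frac{29}{3} - \frac{2 o}{3}$ ($n{\left(l,o \right)} = 9 - \left(- \frac{2}{3} + \frac{2 o}{3}\right) = \frac{29}{3} - \frac{2 o}{3}$)
$X = 1$ ($X = \left(- \frac{1}{9}\right) 0 + 1 = 0 + 1 = 1$)
$n{\left(-13,-18 \right)} + \left(X + \frac{1}{-8}\right)^{2} = \left(\frac{29}{3} - -12\right) + \left(1 + \frac{1}{-8}\right)^{2} = \left(\frac{29}{3} + 12\right) + \left(1 - \frac{1}{8}\right)^{2} = \frac{65}{3} + \left(\frac{7}{8}\right)^{2} = \frac{65}{3} + \frac{49}{64} = \frac{4307}{192}$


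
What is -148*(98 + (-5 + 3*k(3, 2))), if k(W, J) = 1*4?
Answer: -15540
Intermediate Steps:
k(W, J) = 4
-148*(98 + (-5 + 3*k(3, 2))) = -148*(98 + (-5 + 3*4)) = -148*(98 + (-5 + 12)) = -148*(98 + 7) = -148*105 = -15540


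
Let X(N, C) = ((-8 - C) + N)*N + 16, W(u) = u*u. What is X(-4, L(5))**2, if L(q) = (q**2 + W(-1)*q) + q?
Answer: 41616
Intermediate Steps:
W(u) = u**2
L(q) = q**2 + 2*q (L(q) = (q**2 + (-1)**2*q) + q = (q**2 + 1*q) + q = (q**2 + q) + q = (q + q**2) + q = q**2 + 2*q)
X(N, C) = 16 + N*(-8 + N - C) (X(N, C) = (-8 + N - C)*N + 16 = N*(-8 + N - C) + 16 = 16 + N*(-8 + N - C))
X(-4, L(5))**2 = (16 + (-4)**2 - 8*(-4) - 1*5*(2 + 5)*(-4))**2 = (16 + 16 + 32 - 1*5*7*(-4))**2 = (16 + 16 + 32 - 1*35*(-4))**2 = (16 + 16 + 32 + 140)**2 = 204**2 = 41616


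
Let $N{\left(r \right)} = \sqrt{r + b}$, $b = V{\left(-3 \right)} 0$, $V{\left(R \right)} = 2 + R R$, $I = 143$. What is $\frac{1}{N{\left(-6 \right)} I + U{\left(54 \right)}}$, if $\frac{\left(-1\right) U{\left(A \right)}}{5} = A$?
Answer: $- \frac{45}{32599} - \frac{143 i \sqrt{6}}{195594} \approx -0.0013804 - 0.0017908 i$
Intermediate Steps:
$V{\left(R \right)} = 2 + R^{2}$
$U{\left(A \right)} = - 5 A$
$b = 0$ ($b = \left(2 + \left(-3\right)^{2}\right) 0 = \left(2 + 9\right) 0 = 11 \cdot 0 = 0$)
$N{\left(r \right)} = \sqrt{r}$ ($N{\left(r \right)} = \sqrt{r + 0} = \sqrt{r}$)
$\frac{1}{N{\left(-6 \right)} I + U{\left(54 \right)}} = \frac{1}{\sqrt{-6} \cdot 143 - 270} = \frac{1}{i \sqrt{6} \cdot 143 - 270} = \frac{1}{143 i \sqrt{6} - 270} = \frac{1}{-270 + 143 i \sqrt{6}}$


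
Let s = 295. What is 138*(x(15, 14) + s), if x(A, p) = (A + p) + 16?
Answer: 46920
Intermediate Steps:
x(A, p) = 16 + A + p
138*(x(15, 14) + s) = 138*((16 + 15 + 14) + 295) = 138*(45 + 295) = 138*340 = 46920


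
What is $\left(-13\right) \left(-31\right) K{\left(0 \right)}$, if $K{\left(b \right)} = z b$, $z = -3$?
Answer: $0$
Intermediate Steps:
$K{\left(b \right)} = - 3 b$
$\left(-13\right) \left(-31\right) K{\left(0 \right)} = \left(-13\right) \left(-31\right) \left(\left(-3\right) 0\right) = 403 \cdot 0 = 0$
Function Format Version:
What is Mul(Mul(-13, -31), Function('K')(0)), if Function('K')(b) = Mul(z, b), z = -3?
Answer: 0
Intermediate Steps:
Function('K')(b) = Mul(-3, b)
Mul(Mul(-13, -31), Function('K')(0)) = Mul(Mul(-13, -31), Mul(-3, 0)) = Mul(403, 0) = 0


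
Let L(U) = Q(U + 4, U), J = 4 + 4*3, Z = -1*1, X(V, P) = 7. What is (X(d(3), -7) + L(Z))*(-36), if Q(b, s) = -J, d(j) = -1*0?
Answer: 324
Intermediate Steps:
d(j) = 0
Z = -1
J = 16 (J = 4 + 12 = 16)
Q(b, s) = -16 (Q(b, s) = -1*16 = -16)
L(U) = -16
(X(d(3), -7) + L(Z))*(-36) = (7 - 16)*(-36) = -9*(-36) = 324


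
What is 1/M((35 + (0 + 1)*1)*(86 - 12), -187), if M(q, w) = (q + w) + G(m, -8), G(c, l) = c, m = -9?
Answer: 1/2468 ≈ 0.00040519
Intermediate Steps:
M(q, w) = -9 + q + w (M(q, w) = (q + w) - 9 = -9 + q + w)
1/M((35 + (0 + 1)*1)*(86 - 12), -187) = 1/(-9 + (35 + (0 + 1)*1)*(86 - 12) - 187) = 1/(-9 + (35 + 1*1)*74 - 187) = 1/(-9 + (35 + 1)*74 - 187) = 1/(-9 + 36*74 - 187) = 1/(-9 + 2664 - 187) = 1/2468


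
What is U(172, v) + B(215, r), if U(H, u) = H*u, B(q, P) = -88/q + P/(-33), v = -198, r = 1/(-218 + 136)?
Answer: -19813678153/581790 ≈ -34056.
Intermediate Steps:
r = -1/82 (r = 1/(-82) = -1/82 ≈ -0.012195)
B(q, P) = -88/q - P/33 (B(q, P) = -88/q + P*(-1/33) = -88/q - P/33)
U(172, v) + B(215, r) = 172*(-198) + (-88/215 - 1/33*(-1/82)) = -34056 + (-88*1/215 + 1/2706) = -34056 + (-88/215 + 1/2706) = -34056 - 237913/581790 = -19813678153/581790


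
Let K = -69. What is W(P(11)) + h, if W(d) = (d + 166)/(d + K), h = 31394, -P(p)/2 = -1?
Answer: 2103230/67 ≈ 31392.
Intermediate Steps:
P(p) = 2 (P(p) = -2*(-1) = 2)
W(d) = (166 + d)/(-69 + d) (W(d) = (d + 166)/(d - 69) = (166 + d)/(-69 + d))
W(P(11)) + h = (166 + 2)/(-69 + 2) + 31394 = 168/(-67) + 31394 = -1/67*168 + 31394 = -168/67 + 31394 = 2103230/67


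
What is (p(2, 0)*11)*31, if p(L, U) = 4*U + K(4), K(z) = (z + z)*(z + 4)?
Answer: 21824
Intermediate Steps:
K(z) = 2*z*(4 + z) (K(z) = (2*z)*(4 + z) = 2*z*(4 + z))
p(L, U) = 64 + 4*U (p(L, U) = 4*U + 2*4*(4 + 4) = 4*U + 2*4*8 = 4*U + 64 = 64 + 4*U)
(p(2, 0)*11)*31 = ((64 + 4*0)*11)*31 = ((64 + 0)*11)*31 = (64*11)*31 = 704*31 = 21824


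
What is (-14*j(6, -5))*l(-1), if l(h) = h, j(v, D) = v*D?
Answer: -420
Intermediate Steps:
j(v, D) = D*v
(-14*j(6, -5))*l(-1) = -(-70)*6*(-1) = -14*(-30)*(-1) = 420*(-1) = -420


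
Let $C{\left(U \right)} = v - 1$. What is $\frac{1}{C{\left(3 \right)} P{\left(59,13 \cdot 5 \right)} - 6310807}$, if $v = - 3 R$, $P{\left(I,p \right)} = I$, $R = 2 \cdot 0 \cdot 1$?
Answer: $- \frac{1}{6310866} \approx -1.5846 \cdot 10^{-7}$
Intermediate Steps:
$R = 0$ ($R = 0 \cdot 1 = 0$)
$v = 0$ ($v = \left(-3\right) 0 = 0$)
$C{\left(U \right)} = -1$ ($C{\left(U \right)} = 0 - 1 = -1$)
$\frac{1}{C{\left(3 \right)} P{\left(59,13 \cdot 5 \right)} - 6310807} = \frac{1}{\left(-1\right) 59 - 6310807} = \frac{1}{-59 - 6310807} = \frac{1}{-6310866} = - \frac{1}{6310866}$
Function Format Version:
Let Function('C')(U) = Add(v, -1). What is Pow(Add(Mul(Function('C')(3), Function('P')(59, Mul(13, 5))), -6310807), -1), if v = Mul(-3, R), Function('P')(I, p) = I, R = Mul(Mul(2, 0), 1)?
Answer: Rational(-1, 6310866) ≈ -1.5846e-7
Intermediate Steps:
R = 0 (R = Mul(0, 1) = 0)
v = 0 (v = Mul(-3, 0) = 0)
Function('C')(U) = -1 (Function('C')(U) = Add(0, -1) = -1)
Pow(Add(Mul(Function('C')(3), Function('P')(59, Mul(13, 5))), -6310807), -1) = Pow(Add(Mul(-1, 59), -6310807), -1) = Pow(Add(-59, -6310807), -1) = Pow(-6310866, -1) = Rational(-1, 6310866)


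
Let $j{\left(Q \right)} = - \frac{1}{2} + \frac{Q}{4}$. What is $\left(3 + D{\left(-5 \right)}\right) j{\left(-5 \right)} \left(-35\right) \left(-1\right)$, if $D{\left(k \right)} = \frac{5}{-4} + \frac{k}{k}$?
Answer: $- \frac{2695}{16} \approx -168.44$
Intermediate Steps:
$D{\left(k \right)} = - \frac{1}{4}$ ($D{\left(k \right)} = 5 \left(- \frac{1}{4}\right) + 1 = - \frac{5}{4} + 1 = - \frac{1}{4}$)
$j{\left(Q \right)} = - \frac{1}{2} + \frac{Q}{4}$ ($j{\left(Q \right)} = \left(-1\right) \frac{1}{2} + Q \frac{1}{4} = - \frac{1}{2} + \frac{Q}{4}$)
$\left(3 + D{\left(-5 \right)}\right) j{\left(-5 \right)} \left(-35\right) \left(-1\right) = \left(3 - \frac{1}{4}\right) \left(- \frac{1}{2} + \frac{1}{4} \left(-5\right)\right) \left(-35\right) \left(-1\right) = \frac{11 \left(- \frac{1}{2} - \frac{5}{4}\right)}{4} \left(-35\right) \left(-1\right) = \frac{11}{4} \left(- \frac{7}{4}\right) \left(-35\right) \left(-1\right) = \left(- \frac{77}{16}\right) \left(-35\right) \left(-1\right) = \frac{2695}{16} \left(-1\right) = - \frac{2695}{16}$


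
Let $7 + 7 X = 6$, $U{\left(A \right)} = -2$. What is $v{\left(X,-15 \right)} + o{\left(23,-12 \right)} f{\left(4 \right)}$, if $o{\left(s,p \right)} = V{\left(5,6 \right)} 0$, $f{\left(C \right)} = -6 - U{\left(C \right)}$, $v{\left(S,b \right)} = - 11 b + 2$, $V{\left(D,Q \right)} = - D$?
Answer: $167$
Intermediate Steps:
$X = - \frac{1}{7}$ ($X = -1 + \frac{1}{7} \cdot 6 = -1 + \frac{6}{7} = - \frac{1}{7} \approx -0.14286$)
$v{\left(S,b \right)} = 2 - 11 b$
$f{\left(C \right)} = -4$ ($f{\left(C \right)} = -6 - -2 = -6 + 2 = -4$)
$o{\left(s,p \right)} = 0$ ($o{\left(s,p \right)} = \left(-1\right) 5 \cdot 0 = \left(-5\right) 0 = 0$)
$v{\left(X,-15 \right)} + o{\left(23,-12 \right)} f{\left(4 \right)} = \left(2 - -165\right) + 0 \left(-4\right) = \left(2 + 165\right) + 0 = 167 + 0 = 167$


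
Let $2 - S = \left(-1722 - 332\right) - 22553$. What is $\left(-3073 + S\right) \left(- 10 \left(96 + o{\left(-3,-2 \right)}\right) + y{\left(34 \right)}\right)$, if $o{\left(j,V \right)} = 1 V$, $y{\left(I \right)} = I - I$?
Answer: $-20243840$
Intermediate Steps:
$y{\left(I \right)} = 0$
$o{\left(j,V \right)} = V$
$S = 24609$ ($S = 2 - \left(\left(-1722 - 332\right) - 22553\right) = 2 - \left(-2054 - 22553\right) = 2 - -24607 = 2 + 24607 = 24609$)
$\left(-3073 + S\right) \left(- 10 \left(96 + o{\left(-3,-2 \right)}\right) + y{\left(34 \right)}\right) = \left(-3073 + 24609\right) \left(- 10 \left(96 - 2\right) + 0\right) = 21536 \left(\left(-10\right) 94 + 0\right) = 21536 \left(-940 + 0\right) = 21536 \left(-940\right) = -20243840$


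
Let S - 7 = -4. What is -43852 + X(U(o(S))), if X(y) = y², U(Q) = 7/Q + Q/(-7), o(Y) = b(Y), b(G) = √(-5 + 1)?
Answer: -8597801/196 ≈ -43866.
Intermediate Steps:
S = 3 (S = 7 - 4 = 3)
b(G) = 2*I (b(G) = √(-4) = 2*I)
o(Y) = 2*I
U(Q) = 7/Q - Q/7 (U(Q) = 7/Q + Q*(-⅐) = 7/Q - Q/7)
-43852 + X(U(o(S))) = -43852 + (7/((2*I)) - 2*I/7)² = -43852 + (7*(-I/2) - 2*I/7)² = -43852 + (-7*I/2 - 2*I/7)² = -43852 + (-53*I/14)² = -43852 - 2809/196 = -8597801/196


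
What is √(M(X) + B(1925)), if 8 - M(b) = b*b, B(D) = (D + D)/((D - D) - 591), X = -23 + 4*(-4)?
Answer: I*√530737503/591 ≈ 38.981*I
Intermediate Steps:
X = -39 (X = -23 - 16 = -39)
B(D) = -2*D/591 (B(D) = (2*D)/(0 - 591) = (2*D)/(-591) = (2*D)*(-1/591) = -2*D/591)
M(b) = 8 - b² (M(b) = 8 - b*b = 8 - b²)
√(M(X) + B(1925)) = √((8 - 1*(-39)²) - 2/591*1925) = √((8 - 1*1521) - 3850/591) = √((8 - 1521) - 3850/591) = √(-1513 - 3850/591) = √(-898033/591) = I*√530737503/591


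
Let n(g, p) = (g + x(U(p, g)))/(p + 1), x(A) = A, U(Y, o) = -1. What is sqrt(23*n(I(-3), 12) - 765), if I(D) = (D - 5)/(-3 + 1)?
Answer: 2*I*sqrt(32097)/13 ≈ 27.563*I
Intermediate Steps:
I(D) = 5/2 - D/2 (I(D) = (-5 + D)/(-2) = (-5 + D)*(-1/2) = 5/2 - D/2)
n(g, p) = (-1 + g)/(1 + p) (n(g, p) = (g - 1)/(p + 1) = (-1 + g)/(1 + p))
sqrt(23*n(I(-3), 12) - 765) = sqrt(23*((-1 + (5/2 - 1/2*(-3)))/(1 + 12)) - 765) = sqrt(23*((-1 + (5/2 + 3/2))/13) - 765) = sqrt(23*((-1 + 4)/13) - 765) = sqrt(23*((1/13)*3) - 765) = sqrt(23*(3/13) - 765) = sqrt(69/13 - 765) = sqrt(-9876/13) = 2*I*sqrt(32097)/13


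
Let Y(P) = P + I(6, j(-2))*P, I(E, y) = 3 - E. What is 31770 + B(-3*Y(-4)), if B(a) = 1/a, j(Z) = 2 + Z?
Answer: 762479/24 ≈ 31770.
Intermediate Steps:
Y(P) = -2*P (Y(P) = P + (3 - 1*6)*P = P + (3 - 6)*P = P - 3*P = -2*P)
31770 + B(-3*Y(-4)) = 31770 + 1/(-(-6)*(-4)) = 31770 + 1/(-3*8) = 31770 + 1/(-24) = 31770 - 1/24 = 762479/24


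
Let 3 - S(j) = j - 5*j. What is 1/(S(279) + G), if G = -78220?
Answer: -1/77101 ≈ -1.2970e-5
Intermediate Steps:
S(j) = 3 + 4*j (S(j) = 3 - (j - 5*j) = 3 - (-4)*j = 3 + 4*j)
1/(S(279) + G) = 1/((3 + 4*279) - 78220) = 1/((3 + 1116) - 78220) = 1/(1119 - 78220) = 1/(-77101) = -1/77101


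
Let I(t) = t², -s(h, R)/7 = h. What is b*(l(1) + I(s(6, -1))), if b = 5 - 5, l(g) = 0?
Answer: 0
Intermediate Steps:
s(h, R) = -7*h
b = 0
b*(l(1) + I(s(6, -1))) = 0*(0 + (-7*6)²) = 0*(0 + (-42)²) = 0*(0 + 1764) = 0*1764 = 0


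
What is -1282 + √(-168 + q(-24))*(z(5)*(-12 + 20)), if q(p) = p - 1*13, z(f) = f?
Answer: -1282 + 40*I*√205 ≈ -1282.0 + 572.71*I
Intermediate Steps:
q(p) = -13 + p (q(p) = p - 13 = -13 + p)
-1282 + √(-168 + q(-24))*(z(5)*(-12 + 20)) = -1282 + √(-168 + (-13 - 24))*(5*(-12 + 20)) = -1282 + √(-168 - 37)*(5*8) = -1282 + √(-205)*40 = -1282 + (I*√205)*40 = -1282 + 40*I*√205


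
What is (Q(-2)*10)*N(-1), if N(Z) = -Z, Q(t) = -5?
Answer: -50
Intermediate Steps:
(Q(-2)*10)*N(-1) = (-5*10)*(-1*(-1)) = -50*1 = -50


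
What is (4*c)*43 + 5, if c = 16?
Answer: 2757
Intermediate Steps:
(4*c)*43 + 5 = (4*16)*43 + 5 = 64*43 + 5 = 2752 + 5 = 2757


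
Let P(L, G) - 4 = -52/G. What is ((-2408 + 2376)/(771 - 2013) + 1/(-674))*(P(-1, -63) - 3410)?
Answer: -1090113869/13184451 ≈ -82.682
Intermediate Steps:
P(L, G) = 4 - 52/G
((-2408 + 2376)/(771 - 2013) + 1/(-674))*(P(-1, -63) - 3410) = ((-2408 + 2376)/(771 - 2013) + 1/(-674))*((4 - 52/(-63)) - 3410) = (-32/(-1242) - 1/674)*((4 - 52*(-1/63)) - 3410) = (-32*(-1/1242) - 1/674)*((4 + 52/63) - 3410) = (16/621 - 1/674)*(304/63 - 3410) = (10163/418554)*(-214526/63) = -1090113869/13184451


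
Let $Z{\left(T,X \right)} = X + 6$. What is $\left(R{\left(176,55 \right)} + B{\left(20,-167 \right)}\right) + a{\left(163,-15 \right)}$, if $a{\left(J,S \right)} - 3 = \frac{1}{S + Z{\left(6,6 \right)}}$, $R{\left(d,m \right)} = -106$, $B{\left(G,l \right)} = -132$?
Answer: $- \frac{706}{3} \approx -235.33$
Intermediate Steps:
$Z{\left(T,X \right)} = 6 + X$
$a{\left(J,S \right)} = 3 + \frac{1}{12 + S}$ ($a{\left(J,S \right)} = 3 + \frac{1}{S + \left(6 + 6\right)} = 3 + \frac{1}{S + 12} = 3 + \frac{1}{12 + S}$)
$\left(R{\left(176,55 \right)} + B{\left(20,-167 \right)}\right) + a{\left(163,-15 \right)} = \left(-106 - 132\right) + \frac{37 + 3 \left(-15\right)}{12 - 15} = -238 + \frac{37 - 45}{-3} = -238 - - \frac{8}{3} = -238 + \frac{8}{3} = - \frac{706}{3}$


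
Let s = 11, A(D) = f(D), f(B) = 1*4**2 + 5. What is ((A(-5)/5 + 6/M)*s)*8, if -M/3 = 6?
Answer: 5104/15 ≈ 340.27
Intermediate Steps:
f(B) = 21 (f(B) = 1*16 + 5 = 16 + 5 = 21)
M = -18 (M = -3*6 = -18)
A(D) = 21
((A(-5)/5 + 6/M)*s)*8 = ((21/5 + 6/(-18))*11)*8 = ((21*(1/5) + 6*(-1/18))*11)*8 = ((21/5 - 1/3)*11)*8 = ((58/15)*11)*8 = (638/15)*8 = 5104/15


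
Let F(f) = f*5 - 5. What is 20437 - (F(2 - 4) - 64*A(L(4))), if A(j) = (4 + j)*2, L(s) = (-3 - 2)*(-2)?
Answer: 22244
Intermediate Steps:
L(s) = 10 (L(s) = -5*(-2) = 10)
A(j) = 8 + 2*j
F(f) = -5 + 5*f (F(f) = 5*f - 5 = -5 + 5*f)
20437 - (F(2 - 4) - 64*A(L(4))) = 20437 - ((-5 + 5*(2 - 4)) - 64*(8 + 2*10)) = 20437 - ((-5 + 5*(-2)) - 64*(8 + 20)) = 20437 - ((-5 - 10) - 64*28) = 20437 - (-15 - 1792) = 20437 - 1*(-1807) = 20437 + 1807 = 22244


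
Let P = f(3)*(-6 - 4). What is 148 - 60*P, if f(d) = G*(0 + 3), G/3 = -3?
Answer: -16052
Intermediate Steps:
G = -9 (G = 3*(-3) = -9)
f(d) = -27 (f(d) = -9*(0 + 3) = -9*3 = -27)
P = 270 (P = -27*(-6 - 4) = -27*(-10) = 270)
148 - 60*P = 148 - 60*270 = 148 - 16200 = -16052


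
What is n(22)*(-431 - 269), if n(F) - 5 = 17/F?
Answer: -44450/11 ≈ -4040.9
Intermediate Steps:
n(F) = 5 + 17/F
n(22)*(-431 - 269) = (5 + 17/22)*(-431 - 269) = (5 + 17*(1/22))*(-700) = (5 + 17/22)*(-700) = (127/22)*(-700) = -44450/11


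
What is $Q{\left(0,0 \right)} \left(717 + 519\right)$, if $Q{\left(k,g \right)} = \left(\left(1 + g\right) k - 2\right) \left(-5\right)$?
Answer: $12360$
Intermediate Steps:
$Q{\left(k,g \right)} = 10 - 5 k \left(1 + g\right)$ ($Q{\left(k,g \right)} = \left(k \left(1 + g\right) - 2\right) \left(-5\right) = \left(-2 + k \left(1 + g\right)\right) \left(-5\right) = 10 - 5 k \left(1 + g\right)$)
$Q{\left(0,0 \right)} \left(717 + 519\right) = \left(10 - 0 - 0 \cdot 0\right) \left(717 + 519\right) = \left(10 + 0 + 0\right) 1236 = 10 \cdot 1236 = 12360$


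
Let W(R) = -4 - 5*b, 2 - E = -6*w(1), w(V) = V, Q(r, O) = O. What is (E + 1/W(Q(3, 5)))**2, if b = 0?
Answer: 961/16 ≈ 60.063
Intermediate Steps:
E = 8 (E = 2 - (-6) = 2 - 1*(-6) = 2 + 6 = 8)
W(R) = -4 (W(R) = -4 - 5*0 = -4 + 0 = -4)
(E + 1/W(Q(3, 5)))**2 = (8 + 1/(-4))**2 = (8 - 1/4)**2 = (31/4)**2 = 961/16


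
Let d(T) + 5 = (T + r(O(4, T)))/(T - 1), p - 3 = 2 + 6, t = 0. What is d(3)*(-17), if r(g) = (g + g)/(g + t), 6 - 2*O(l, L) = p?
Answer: 85/2 ≈ 42.500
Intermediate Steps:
p = 11 (p = 3 + (2 + 6) = 3 + 8 = 11)
O(l, L) = -5/2 (O(l, L) = 3 - ½*11 = 3 - 11/2 = -5/2)
r(g) = 2 (r(g) = (g + g)/(g + 0) = (2*g)/g = 2)
d(T) = -5 + (2 + T)/(-1 + T) (d(T) = -5 + (T + 2)/(T - 1) = -5 + (2 + T)/(-1 + T))
d(3)*(-17) = ((7 - 4*3)/(-1 + 3))*(-17) = ((7 - 12)/2)*(-17) = ((½)*(-5))*(-17) = -5/2*(-17) = 85/2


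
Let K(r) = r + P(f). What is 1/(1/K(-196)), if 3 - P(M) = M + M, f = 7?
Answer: -207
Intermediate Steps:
P(M) = 3 - 2*M (P(M) = 3 - (M + M) = 3 - 2*M)
K(r) = -11 + r (K(r) = r + (3 - 2*7) = r + (3 - 14) = r - 11 = -11 + r)
1/(1/K(-196)) = 1/(1/(-11 - 196)) = 1/(1/(-207)) = 1/(-1/207) = -207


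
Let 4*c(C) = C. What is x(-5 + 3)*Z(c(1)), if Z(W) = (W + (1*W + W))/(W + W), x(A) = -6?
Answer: -9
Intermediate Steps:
c(C) = C/4
Z(W) = 3/2 (Z(W) = (W + (W + W))/((2*W)) = (W + 2*W)*(1/(2*W)) = (3*W)*(1/(2*W)) = 3/2)
x(-5 + 3)*Z(c(1)) = -6*3/2 = -9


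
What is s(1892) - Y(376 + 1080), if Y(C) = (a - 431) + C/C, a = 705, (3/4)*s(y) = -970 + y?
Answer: 2863/3 ≈ 954.33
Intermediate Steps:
s(y) = -3880/3 + 4*y/3 (s(y) = 4*(-970 + y)/3 = -3880/3 + 4*y/3)
Y(C) = 275 (Y(C) = (705 - 431) + C/C = 274 + 1 = 275)
s(1892) - Y(376 + 1080) = (-3880/3 + (4/3)*1892) - 1*275 = (-3880/3 + 7568/3) - 275 = 3688/3 - 275 = 2863/3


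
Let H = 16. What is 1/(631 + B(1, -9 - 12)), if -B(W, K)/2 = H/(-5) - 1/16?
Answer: 40/25501 ≈ 0.0015686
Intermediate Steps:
B(W, K) = 261/40 (B(W, K) = -2*(16/(-5) - 1/16) = -2*(16*(-⅕) - 1*1/16) = -2*(-16/5 - 1/16) = -2*(-261/80) = 261/40)
1/(631 + B(1, -9 - 12)) = 1/(631 + 261/40) = 1/(25501/40) = 40/25501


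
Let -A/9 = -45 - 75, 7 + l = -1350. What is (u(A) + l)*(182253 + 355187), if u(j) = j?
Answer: -148870880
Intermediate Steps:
l = -1357 (l = -7 - 1350 = -1357)
A = 1080 (A = -9*(-45 - 75) = -9*(-120) = 1080)
(u(A) + l)*(182253 + 355187) = (1080 - 1357)*(182253 + 355187) = -277*537440 = -148870880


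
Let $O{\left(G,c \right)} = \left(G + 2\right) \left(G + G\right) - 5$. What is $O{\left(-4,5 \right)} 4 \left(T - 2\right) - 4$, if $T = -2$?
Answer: $-180$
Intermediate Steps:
$O{\left(G,c \right)} = -5 + 2 G \left(2 + G\right)$ ($O{\left(G,c \right)} = \left(2 + G\right) 2 G - 5 = 2 G \left(2 + G\right) - 5 = -5 + 2 G \left(2 + G\right)$)
$O{\left(-4,5 \right)} 4 \left(T - 2\right) - 4 = \left(-5 + 2 \left(-4\right)^{2} + 4 \left(-4\right)\right) 4 \left(-2 - 2\right) - 4 = \left(-5 + 2 \cdot 16 - 16\right) 4 \left(-4\right) - 4 = \left(-5 + 32 - 16\right) \left(-16\right) - 4 = 11 \left(-16\right) - 4 = -176 - 4 = -180$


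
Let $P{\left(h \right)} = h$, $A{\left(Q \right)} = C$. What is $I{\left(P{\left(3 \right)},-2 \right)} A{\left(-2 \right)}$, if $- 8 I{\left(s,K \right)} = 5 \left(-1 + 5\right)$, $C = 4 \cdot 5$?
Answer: $-50$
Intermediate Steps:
$C = 20$
$A{\left(Q \right)} = 20$
$I{\left(s,K \right)} = - \frac{5}{2}$ ($I{\left(s,K \right)} = - \frac{5 \left(-1 + 5\right)}{8} = - \frac{5 \cdot 4}{8} = \left(- \frac{1}{8}\right) 20 = - \frac{5}{2}$)
$I{\left(P{\left(3 \right)},-2 \right)} A{\left(-2 \right)} = \left(- \frac{5}{2}\right) 20 = -50$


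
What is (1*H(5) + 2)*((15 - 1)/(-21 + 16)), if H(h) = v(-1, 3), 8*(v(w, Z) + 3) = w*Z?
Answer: 77/20 ≈ 3.8500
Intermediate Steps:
v(w, Z) = -3 + Z*w/8 (v(w, Z) = -3 + (w*Z)/8 = -3 + (Z*w)/8 = -3 + Z*w/8)
H(h) = -27/8 (H(h) = -3 + (⅛)*3*(-1) = -3 - 3/8 = -27/8)
(1*H(5) + 2)*((15 - 1)/(-21 + 16)) = (1*(-27/8) + 2)*((15 - 1)/(-21 + 16)) = (-27/8 + 2)*(14/(-5)) = -77*(-1)/(4*5) = -11/8*(-14/5) = 77/20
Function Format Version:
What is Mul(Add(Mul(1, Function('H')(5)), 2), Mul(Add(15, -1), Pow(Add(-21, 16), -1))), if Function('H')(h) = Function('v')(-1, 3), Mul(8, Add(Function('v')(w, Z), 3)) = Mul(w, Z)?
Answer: Rational(77, 20) ≈ 3.8500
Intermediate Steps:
Function('v')(w, Z) = Add(-3, Mul(Rational(1, 8), Z, w)) (Function('v')(w, Z) = Add(-3, Mul(Rational(1, 8), Mul(w, Z))) = Add(-3, Mul(Rational(1, 8), Mul(Z, w))) = Add(-3, Mul(Rational(1, 8), Z, w)))
Function('H')(h) = Rational(-27, 8) (Function('H')(h) = Add(-3, Mul(Rational(1, 8), 3, -1)) = Add(-3, Rational(-3, 8)) = Rational(-27, 8))
Mul(Add(Mul(1, Function('H')(5)), 2), Mul(Add(15, -1), Pow(Add(-21, 16), -1))) = Mul(Add(Mul(1, Rational(-27, 8)), 2), Mul(Add(15, -1), Pow(Add(-21, 16), -1))) = Mul(Add(Rational(-27, 8), 2), Mul(14, Pow(-5, -1))) = Mul(Rational(-11, 8), Mul(14, Rational(-1, 5))) = Mul(Rational(-11, 8), Rational(-14, 5)) = Rational(77, 20)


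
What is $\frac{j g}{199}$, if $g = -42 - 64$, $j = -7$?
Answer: $\frac{742}{199} \approx 3.7286$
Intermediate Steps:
$g = -106$ ($g = -42 - 64 = -106$)
$\frac{j g}{199} = \frac{\left(-7\right) \left(-106\right)}{199} = 742 \cdot \frac{1}{199} = \frac{742}{199}$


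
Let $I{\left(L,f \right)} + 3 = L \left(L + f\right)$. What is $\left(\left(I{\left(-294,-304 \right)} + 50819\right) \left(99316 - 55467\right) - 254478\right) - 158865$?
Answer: $9936997829$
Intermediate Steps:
$I{\left(L,f \right)} = -3 + L \left(L + f\right)$
$\left(\left(I{\left(-294,-304 \right)} + 50819\right) \left(99316 - 55467\right) - 254478\right) - 158865 = \left(\left(\left(-3 + \left(-294\right)^{2} - -89376\right) + 50819\right) \left(99316 - 55467\right) - 254478\right) - 158865 = \left(\left(\left(-3 + 86436 + 89376\right) + 50819\right) 43849 - 254478\right) - 158865 = \left(\left(175809 + 50819\right) 43849 - 254478\right) - 158865 = \left(226628 \cdot 43849 - 254478\right) - 158865 = \left(9937411172 - 254478\right) - 158865 = 9937156694 - 158865 = 9936997829$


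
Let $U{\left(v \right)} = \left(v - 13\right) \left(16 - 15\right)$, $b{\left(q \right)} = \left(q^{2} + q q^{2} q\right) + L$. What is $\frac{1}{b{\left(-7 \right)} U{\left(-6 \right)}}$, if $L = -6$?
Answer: $- \frac{1}{46436} \approx -2.1535 \cdot 10^{-5}$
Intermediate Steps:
$b{\left(q \right)} = -6 + q^{2} + q^{4}$ ($b{\left(q \right)} = \left(q^{2} + q q^{2} q\right) - 6 = \left(q^{2} + q^{3} q\right) - 6 = \left(q^{2} + q^{4}\right) - 6 = -6 + q^{2} + q^{4}$)
$U{\left(v \right)} = -13 + v$ ($U{\left(v \right)} = \left(-13 + v\right) 1 = -13 + v$)
$\frac{1}{b{\left(-7 \right)} U{\left(-6 \right)}} = \frac{1}{\left(-6 + \left(-7\right)^{2} + \left(-7\right)^{4}\right) \left(-13 - 6\right)} = \frac{1}{\left(-6 + 49 + 2401\right) \left(-19\right)} = \frac{1}{2444 \left(-19\right)} = \frac{1}{-46436} = - \frac{1}{46436}$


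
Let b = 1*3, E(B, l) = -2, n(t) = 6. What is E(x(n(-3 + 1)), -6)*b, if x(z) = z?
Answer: -6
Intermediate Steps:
b = 3
E(x(n(-3 + 1)), -6)*b = -2*3 = -6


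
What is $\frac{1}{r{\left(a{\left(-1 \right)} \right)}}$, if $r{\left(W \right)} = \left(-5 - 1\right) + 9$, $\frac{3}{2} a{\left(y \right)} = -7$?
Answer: $\frac{1}{3} \approx 0.33333$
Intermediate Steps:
$a{\left(y \right)} = - \frac{14}{3}$ ($a{\left(y \right)} = \frac{2}{3} \left(-7\right) = - \frac{14}{3}$)
$r{\left(W \right)} = 3$ ($r{\left(W \right)} = -6 + 9 = 3$)
$\frac{1}{r{\left(a{\left(-1 \right)} \right)}} = \frac{1}{3}$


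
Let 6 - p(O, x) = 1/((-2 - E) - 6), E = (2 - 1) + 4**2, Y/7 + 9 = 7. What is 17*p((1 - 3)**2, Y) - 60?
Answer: 1067/25 ≈ 42.680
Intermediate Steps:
Y = -14 (Y = -63 + 7*7 = -63 + 49 = -14)
E = 17 (E = 1 + 16 = 17)
p(O, x) = 151/25 (p(O, x) = 6 - 1/((-2 - 1*17) - 6) = 6 - 1/((-2 - 17) - 6) = 6 - 1/(-19 - 6) = 6 - 1/(-25) = 6 - 1*(-1/25) = 6 + 1/25 = 151/25)
17*p((1 - 3)**2, Y) - 60 = 17*(151/25) - 60 = 2567/25 - 60 = 1067/25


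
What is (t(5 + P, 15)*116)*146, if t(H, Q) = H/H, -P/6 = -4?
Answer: 16936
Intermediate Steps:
P = 24 (P = -6*(-4) = 24)
t(H, Q) = 1
(t(5 + P, 15)*116)*146 = (1*116)*146 = 116*146 = 16936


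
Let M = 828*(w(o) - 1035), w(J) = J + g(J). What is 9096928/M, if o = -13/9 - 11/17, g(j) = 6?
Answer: -38661944/3628411 ≈ -10.655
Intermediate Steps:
o = -320/153 (o = -13*⅑ - 11*1/17 = -13/9 - 11/17 = -320/153 ≈ -2.0915)
w(J) = 6 + J (w(J) = J + 6 = 6 + J)
M = -14513644/17 (M = 828*((6 - 320/153) - 1035) = 828*(598/153 - 1035) = 828*(-157757/153) = -14513644/17 ≈ -8.5374e+5)
9096928/M = 9096928/(-14513644/17) = 9096928*(-17/14513644) = -38661944/3628411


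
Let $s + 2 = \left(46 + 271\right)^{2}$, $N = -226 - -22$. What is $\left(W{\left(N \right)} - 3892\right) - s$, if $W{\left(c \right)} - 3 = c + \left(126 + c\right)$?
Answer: $-104658$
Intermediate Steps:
$N = -204$ ($N = -226 + 22 = -204$)
$W{\left(c \right)} = 129 + 2 c$ ($W{\left(c \right)} = 3 + \left(c + \left(126 + c\right)\right) = 3 + \left(126 + 2 c\right) = 129 + 2 c$)
$s = 100487$ ($s = -2 + \left(46 + 271\right)^{2} = -2 + 317^{2} = -2 + 100489 = 100487$)
$\left(W{\left(N \right)} - 3892\right) - s = \left(\left(129 + 2 \left(-204\right)\right) - 3892\right) - 100487 = \left(\left(129 - 408\right) - 3892\right) - 100487 = \left(-279 - 3892\right) - 100487 = -4171 - 100487 = -104658$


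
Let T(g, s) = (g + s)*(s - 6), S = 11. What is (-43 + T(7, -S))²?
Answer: 625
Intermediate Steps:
T(g, s) = (-6 + s)*(g + s) (T(g, s) = (g + s)*(-6 + s) = (-6 + s)*(g + s))
(-43 + T(7, -S))² = (-43 + ((-1*11)² - 6*7 - (-6)*11 + 7*(-1*11)))² = (-43 + ((-11)² - 42 - 6*(-11) + 7*(-11)))² = (-43 + (121 - 42 + 66 - 77))² = (-43 + 68)² = 25² = 625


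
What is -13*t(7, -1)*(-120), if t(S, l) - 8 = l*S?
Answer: 1560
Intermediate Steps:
t(S, l) = 8 + S*l (t(S, l) = 8 + l*S = 8 + S*l)
-13*t(7, -1)*(-120) = -13*(8 + 7*(-1))*(-120) = -13*(8 - 7)*(-120) = -13*1*(-120) = -13*(-120) = 1560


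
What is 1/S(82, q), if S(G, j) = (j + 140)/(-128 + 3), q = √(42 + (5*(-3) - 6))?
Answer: -2500/2797 + 125*√21/19579 ≈ -0.86456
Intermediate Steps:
q = √21 (q = √(42 + (-15 - 6)) = √(42 - 21) = √21 ≈ 4.5826)
S(G, j) = -28/25 - j/125 (S(G, j) = (140 + j)/(-125) = (140 + j)*(-1/125) = -28/25 - j/125)
1/S(82, q) = 1/(-28/25 - √21/125)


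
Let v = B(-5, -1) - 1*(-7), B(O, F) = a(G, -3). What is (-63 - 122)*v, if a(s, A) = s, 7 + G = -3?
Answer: 555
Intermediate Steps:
G = -10 (G = -7 - 3 = -10)
B(O, F) = -10
v = -3 (v = -10 - 1*(-7) = -10 + 7 = -3)
(-63 - 122)*v = (-63 - 122)*(-3) = -185*(-3) = 555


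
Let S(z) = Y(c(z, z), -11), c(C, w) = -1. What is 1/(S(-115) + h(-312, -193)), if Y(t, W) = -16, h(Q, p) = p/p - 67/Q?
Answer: -312/4613 ≈ -0.067635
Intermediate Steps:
h(Q, p) = 1 - 67/Q
S(z) = -16
1/(S(-115) + h(-312, -193)) = 1/(-16 + (-67 - 312)/(-312)) = 1/(-16 - 1/312*(-379)) = 1/(-16 + 379/312) = 1/(-4613/312) = -312/4613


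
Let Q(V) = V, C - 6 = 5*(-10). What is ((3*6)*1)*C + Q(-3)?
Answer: -795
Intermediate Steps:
C = -44 (C = 6 + 5*(-10) = 6 - 50 = -44)
((3*6)*1)*C + Q(-3) = ((3*6)*1)*(-44) - 3 = (18*1)*(-44) - 3 = 18*(-44) - 3 = -792 - 3 = -795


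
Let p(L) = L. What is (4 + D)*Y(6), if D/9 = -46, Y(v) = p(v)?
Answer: -2460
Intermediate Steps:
Y(v) = v
D = -414 (D = 9*(-46) = -414)
(4 + D)*Y(6) = (4 - 414)*6 = -410*6 = -2460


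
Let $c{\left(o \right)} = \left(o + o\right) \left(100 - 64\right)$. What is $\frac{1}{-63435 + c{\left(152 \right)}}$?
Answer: $- \frac{1}{52491} \approx -1.9051 \cdot 10^{-5}$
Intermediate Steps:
$c{\left(o \right)} = 72 o$ ($c{\left(o \right)} = 2 o 36 = 72 o$)
$\frac{1}{-63435 + c{\left(152 \right)}} = \frac{1}{-63435 + 72 \cdot 152} = \frac{1}{-63435 + 10944} = \frac{1}{-52491} = - \frac{1}{52491}$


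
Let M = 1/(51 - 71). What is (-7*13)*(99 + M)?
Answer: -180089/20 ≈ -9004.5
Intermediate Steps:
M = -1/20 (M = 1/(-20) = -1/20 ≈ -0.050000)
(-7*13)*(99 + M) = (-7*13)*(99 - 1/20) = -91*1979/20 = -180089/20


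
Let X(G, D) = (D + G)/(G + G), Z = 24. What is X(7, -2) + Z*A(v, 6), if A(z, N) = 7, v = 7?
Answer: 2357/14 ≈ 168.36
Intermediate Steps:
X(G, D) = (D + G)/(2*G) (X(G, D) = (D + G)/((2*G)) = (D + G)*(1/(2*G)) = (D + G)/(2*G))
X(7, -2) + Z*A(v, 6) = (½)*(-2 + 7)/7 + 24*7 = (½)*(⅐)*5 + 168 = 5/14 + 168 = 2357/14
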